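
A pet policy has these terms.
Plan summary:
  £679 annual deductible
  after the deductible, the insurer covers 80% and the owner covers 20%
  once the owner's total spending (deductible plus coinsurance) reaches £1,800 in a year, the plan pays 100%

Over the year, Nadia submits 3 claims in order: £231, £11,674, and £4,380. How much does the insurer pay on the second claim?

£10,105

Claim 1 — £231: all of it applies to the deductible. Cost to owner: £231. OOP to date £231. Insurer: £231 − £231 = £0.
Claim 2 — £11,674: deductible takes £448, £11,226 remains; 20% of £11,226 = £2,245.20. Claim cost before the cap: £448 + £2,245.20 = £2,693.20. That would push OOP to £2,924.20, over the £1,800 cap, so owner pays £1,800 − £231 = £1,569. Insurer: £11,674 − £1,569 = £10,105.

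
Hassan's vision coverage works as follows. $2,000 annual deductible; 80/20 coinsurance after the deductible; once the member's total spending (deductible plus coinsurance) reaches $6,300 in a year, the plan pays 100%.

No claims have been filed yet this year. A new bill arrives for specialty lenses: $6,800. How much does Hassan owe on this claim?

Deductible not yet touched, so the first $2,000 of the bill goes to the deductible.
After the $2,000 deductible portion, $6,800 − $2,000 = $4,800 is subject to coinsurance.
Coinsurance: $4,800 × 20% = $960.
Member responsibility before any cap: $2,000 + $960 = $2,960.
Cumulative spending $0 + $2,960 = $2,960 stays under the $6,300 maximum.

$2,960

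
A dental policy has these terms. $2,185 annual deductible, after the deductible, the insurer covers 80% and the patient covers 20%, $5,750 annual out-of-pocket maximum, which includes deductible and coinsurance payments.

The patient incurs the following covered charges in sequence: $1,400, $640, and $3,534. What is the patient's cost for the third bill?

$822.80

Claim 1 ($1,400): all of it applies to the deductible. Patient owes $1,400 (running OOP $1,400).
Claim 2 ($640): fully absorbed by the deductible. Patient owes $640 (running OOP $2,040).
Claim 3 ($3,534): $145 finishes the deductible; $3,389 goes to coinsurance; 20% of $3,389 = $677.80. Cost to patient: $822.80. OOP to date $2,862.80.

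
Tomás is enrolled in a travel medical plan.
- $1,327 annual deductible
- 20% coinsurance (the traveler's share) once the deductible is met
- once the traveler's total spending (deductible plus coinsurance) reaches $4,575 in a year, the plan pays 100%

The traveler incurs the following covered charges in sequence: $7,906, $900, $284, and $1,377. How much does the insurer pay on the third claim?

Bill 1, $7,906: $1,327 to deductible, leaving $6,579; traveler's 20% is $1,315.80. Cost to traveler: $2,642.80. OOP to date $2,642.80. Insurer: $7,906 − $2,642.80 = $5,263.20.
Bill 2, $900: deductible already satisfied, so traveler's share is 20% × $900 = $180. Cost to traveler: $180. OOP to date $2,822.80. Insurer: $900 − $180 = $720.
Bill 3, $284: 20% coinsurance on $284 = $56.80. Traveler owes $56.80 (running OOP $2,879.60). Insurer: $284 − $56.80 = $227.20.

$227.20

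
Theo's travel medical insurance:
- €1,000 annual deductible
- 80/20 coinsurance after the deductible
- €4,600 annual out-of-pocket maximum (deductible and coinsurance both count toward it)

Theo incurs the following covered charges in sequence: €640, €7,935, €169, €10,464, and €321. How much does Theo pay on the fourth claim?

#1 (€640): all of it applies to the deductible. Traveler pays €640; OOP now €640.
#2 (€7,935): €360 to deductible, leaving €7,575; traveler's 20% is €1,515. Traveler owes €1,875 (running OOP €2,515).
#3 (€169): 20% coinsurance on €169 = €33.80. Traveler owes €33.80 (running OOP €2,548.80).
#4 (€10,464): deductible met; 20% of €10,464 = €2,092.80. That would push OOP to €4,641.60, over the €4,600 cap, so traveler pays €4,600 − €2,548.80 = €2,051.20.

€2,051.20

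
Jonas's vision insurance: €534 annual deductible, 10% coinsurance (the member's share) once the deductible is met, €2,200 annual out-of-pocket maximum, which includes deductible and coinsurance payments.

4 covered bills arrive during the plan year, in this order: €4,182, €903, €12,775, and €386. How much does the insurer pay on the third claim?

€11,564.10

Claim 1 — €4,182: deductible takes €534, €3,648 remains; member's 10% is €364.80. Member owes €898.80 (running OOP €898.80). Plan pays €4,182 − €898.80 = €3,283.20.
Claim 2 — €903: deductible met; 10% of €903 = €90.30. Cost to member: €90.30. OOP to date €989.10. Insurer: €903 − €90.30 = €812.70.
Claim 3 — €12,775: deductible already satisfied, so member's share is 10% × €12,775 = €1,277.50. OOP would hit €2,266.60 > €2,200, so the cap limits the member to €2,200 − €989.10 = €1,210.90. Plan pays €12,775 − €1,210.90 = €11,564.10.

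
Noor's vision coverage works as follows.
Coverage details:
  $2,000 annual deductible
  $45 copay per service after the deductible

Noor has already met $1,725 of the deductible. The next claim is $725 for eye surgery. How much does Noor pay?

$1,725 of the $2,000 deductible is already met, leaving $275.
That leaves $725 − $275 = $450 for the copay.
Copay on this service: $45.
So the member owes $275 + $45 = $320.

$320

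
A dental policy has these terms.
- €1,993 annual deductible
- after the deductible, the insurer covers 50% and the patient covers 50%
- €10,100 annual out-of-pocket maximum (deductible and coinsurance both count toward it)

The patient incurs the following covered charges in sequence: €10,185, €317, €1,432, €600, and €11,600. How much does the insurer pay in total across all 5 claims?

€14,034

Claim 1 — €10,185: €1,993 to deductible, leaving €8,192; 50% of €8,192 = €4,096. Patient pays €6,089; OOP now €6,089. Insurer: €10,185 − €6,089 = €4,096.
Claim 2 — €317: deductible met; 50% of €317 = €158.50. Cost to patient: €158.50. OOP to date €6,247.50. Insurer: €317 − €158.50 = €158.50.
Claim 3 — €1,432: 50% coinsurance on €1,432 = €716. Cost to patient: €716. OOP to date €6,963.50. Insurer: €1,432 − €716 = €716.
Claim 4 — €600: deductible already satisfied, so patient's share is 50% × €600 = €300. Cost to patient: €300. OOP to date €7,263.50. Insurer: €600 − €300 = €300.
Claim 5 — €11,600: deductible met; 50% of €11,600 = €5,800. That would push OOP to €13,063.50, over the €10,100 cap, so patient pays €10,100 − €7,263.50 = €2,836.50. Plan pays €11,600 − €2,836.50 = €8,763.50.
Insurer total: €4,096 + €158.50 + €716 + €300 + €8,763.50 = €14,034.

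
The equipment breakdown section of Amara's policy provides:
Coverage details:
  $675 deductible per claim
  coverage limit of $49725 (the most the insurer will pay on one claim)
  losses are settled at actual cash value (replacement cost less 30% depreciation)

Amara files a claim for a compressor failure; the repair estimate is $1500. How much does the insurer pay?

$375

At 30% depreciation, ACV = $1500 − $450 = $1050.
After the deductible, $1050 − $675 = $375 remains.
$375 is within the $49725 limit, so the insurer pays $375.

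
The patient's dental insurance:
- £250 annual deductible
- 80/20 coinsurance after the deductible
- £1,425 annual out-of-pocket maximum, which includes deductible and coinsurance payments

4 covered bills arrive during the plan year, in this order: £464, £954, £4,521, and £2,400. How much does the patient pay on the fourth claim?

£37.20

Claim 1 — £464: deductible takes £250, £214 remains; patient's 20% is £42.80. Patient owes £292.80 (running OOP £292.80).
Claim 2 — £954: deductible met; 20% of £954 = £190.80. Patient owes £190.80 (running OOP £483.60).
Claim 3 — £4,521: 20% coinsurance on £4,521 = £904.20. Patient pays £904.20; OOP now £1,387.80.
Claim 4 — £2,400: deductible met; 20% of £2,400 = £480. Adding that to £1,387.80 gives £1,867.80, past the £1,425 cap; patient pays only £1,425 − £1,387.80 = £37.20.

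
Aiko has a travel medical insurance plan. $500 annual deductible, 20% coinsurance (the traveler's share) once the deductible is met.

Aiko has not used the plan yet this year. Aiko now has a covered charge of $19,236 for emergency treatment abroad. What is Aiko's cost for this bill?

$4,247.20

Nothing has been paid toward the $500 deductible, so the first $500 of this charge is applied there.
The remaining $18,736 (= $19,236 − $500) moves to coinsurance.
Coinsurance: $18,736 × 20% = $3,747.20.
That puts the traveler's cost at $500 + $3,747.20 = $4,247.20.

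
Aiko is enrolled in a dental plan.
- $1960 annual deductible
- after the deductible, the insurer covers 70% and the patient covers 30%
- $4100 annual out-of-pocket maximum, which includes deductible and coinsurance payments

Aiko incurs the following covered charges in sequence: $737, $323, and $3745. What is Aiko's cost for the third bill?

Claim 1 ($737): entire amount goes to the deductible. Patient owes $737 (running OOP $737).
Claim 2 ($323): all of it applies to the deductible. Patient pays $323; OOP now $1060.
Claim 3 ($3745): deductible takes $900, $2845 remains; coinsurance $2845 × 30% = $853.50. Cost to patient: $1753.50. OOP to date $2813.50.

$1753.50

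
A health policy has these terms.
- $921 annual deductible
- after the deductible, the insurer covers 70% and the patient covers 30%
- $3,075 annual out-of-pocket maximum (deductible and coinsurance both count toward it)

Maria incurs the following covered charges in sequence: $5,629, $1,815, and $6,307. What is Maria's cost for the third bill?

Bill 1, $5,629: $921 to deductible, leaving $4,708; coinsurance $4,708 × 30% = $1,412.40. Patient owes $2,333.40 (running OOP $2,333.40).
Bill 2, $1,815: deductible already satisfied, so patient's share is 30% × $1,815 = $544.50. Cost to patient: $544.50. OOP to date $2,877.90.
Bill 3, $6,307: deductible already satisfied, so patient's share is 30% × $6,307 = $1,892.10. Adding that to $2,877.90 gives $4,770, past the $3,075 cap; patient pays only $3,075 − $2,877.90 = $197.10.

$197.10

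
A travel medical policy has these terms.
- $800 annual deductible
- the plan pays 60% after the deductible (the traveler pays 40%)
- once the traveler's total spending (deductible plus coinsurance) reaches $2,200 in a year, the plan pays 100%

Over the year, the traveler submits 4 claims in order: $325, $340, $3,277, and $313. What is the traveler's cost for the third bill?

#1 ($325): fully absorbed by the deductible. Cost to traveler: $325. OOP to date $325.
#2 ($340): fully absorbed by the deductible. Cost to traveler: $340. OOP to date $665.
#3 ($3,277): $135 to deductible, leaving $3,142; coinsurance $3,142 × 40% = $1,256.80. Traveler owes $1,391.80 (running OOP $2,056.80).

$1,391.80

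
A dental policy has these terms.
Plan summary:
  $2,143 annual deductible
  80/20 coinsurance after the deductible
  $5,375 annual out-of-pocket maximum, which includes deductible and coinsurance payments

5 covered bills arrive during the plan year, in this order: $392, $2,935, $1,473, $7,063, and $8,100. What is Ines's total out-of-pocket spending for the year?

Claim 1 — $392: all of it applies to the deductible. Patient pays $392; OOP now $392.
Claim 2 — $2,935: $1,751 finishes the deductible; $1,184 goes to coinsurance; patient's 20% is $236.80. Patient owes $1,987.80 (running OOP $2,379.80).
Claim 3 — $1,473: deductible already satisfied, so patient's share is 20% × $1,473 = $294.60. Cost to patient: $294.60. OOP to date $2,674.40.
Claim 4 — $7,063: deductible already satisfied, so patient's share is 20% × $7,063 = $1,412.60. Patient pays $1,412.60; OOP now $4,087.
Claim 5 — $8,100: deductible already satisfied, so patient's share is 20% × $8,100 = $1,620. That would push OOP to $5,707, over the $5,375 cap, so patient pays $5,375 − $4,087 = $1,288.
Total paid by the patient: $392 + $1,987.80 + $294.60 + $1,412.60 + $1,288 = $5,375.

$5,375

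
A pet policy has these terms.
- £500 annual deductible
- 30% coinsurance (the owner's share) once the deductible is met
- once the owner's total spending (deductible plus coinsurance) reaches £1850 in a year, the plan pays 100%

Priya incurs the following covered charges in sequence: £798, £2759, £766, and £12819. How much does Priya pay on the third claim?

Claim 1 (£798): deductible takes £500, £298 remains; coinsurance £298 × 30% = £89.40. Owner owes £589.40 (running OOP £589.40).
Claim 2 (£2759): 30% coinsurance on £2759 = £827.70. Owner owes £827.70 (running OOP £1417.10).
Claim 3 (£766): deductible met; 30% of £766 = £229.80. Owner pays £229.80; OOP now £1646.90.

£229.80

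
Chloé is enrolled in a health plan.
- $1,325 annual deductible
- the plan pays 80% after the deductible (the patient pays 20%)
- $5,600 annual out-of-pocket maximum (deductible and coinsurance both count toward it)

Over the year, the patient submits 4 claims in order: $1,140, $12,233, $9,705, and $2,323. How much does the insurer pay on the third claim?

#1 ($1,140): all of it applies to the deductible. Cost to patient: $1,140. OOP to date $1,140. Plan pays $1,140 − $1,140 = $0.
#2 ($12,233): deductible takes $185, $12,048 remains; patient's 20% is $2,409.60. Patient owes $2,594.60 (running OOP $3,734.60). Plan pays $12,233 − $2,594.60 = $9,638.40.
#3 ($9,705): 20% coinsurance on $9,705 = $1,941. Adding that to $3,734.60 gives $5,675.60, past the $5,600 cap; patient pays only $5,600 − $3,734.60 = $1,865.40. Insurer: $9,705 − $1,865.40 = $7,839.60.

$7,839.60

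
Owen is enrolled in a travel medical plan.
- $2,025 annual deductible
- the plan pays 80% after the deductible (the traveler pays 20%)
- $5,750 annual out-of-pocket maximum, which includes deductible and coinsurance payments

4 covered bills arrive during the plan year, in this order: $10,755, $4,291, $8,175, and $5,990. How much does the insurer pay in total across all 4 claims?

$23,461

Bill 1, $10,755: deductible takes $2,025, $8,730 remains; coinsurance $8,730 × 20% = $1,746. Traveler pays $3,771; OOP now $3,771. Insurer: $10,755 − $3,771 = $6,984.
Bill 2, $4,291: deductible met; 20% of $4,291 = $858.20. Traveler pays $858.20; OOP now $4,629.20. Plan pays $4,291 − $858.20 = $3,432.80.
Bill 3, $8,175: 20% coinsurance on $8,175 = $1,635. Adding that to $4,629.20 gives $6,264.20, past the $5,750 cap; traveler pays only $5,750 − $4,629.20 = $1,120.80. Plan pays $8,175 − $1,120.80 = $7,054.20.
Bill 4, $5,990: 20% coinsurance on $5,990 = $1,198. OOP would hit $6,948 > $5,750, so the cap limits the traveler to $5,750 − $5,750 = $0. Insurer: $5,990 − $0 = $5,990.
Insurer total = bills − traveler's total = $29,211 − $5,750 = $23,461.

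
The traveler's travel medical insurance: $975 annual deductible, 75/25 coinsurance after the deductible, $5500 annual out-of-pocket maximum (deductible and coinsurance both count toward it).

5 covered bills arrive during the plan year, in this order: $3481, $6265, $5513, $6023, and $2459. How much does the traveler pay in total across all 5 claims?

Claim 1 — $3481: $975 finishes the deductible; $2506 goes to coinsurance; coinsurance $2506 × 25% = $626.50. Cost to traveler: $1601.50. OOP to date $1601.50.
Claim 2 — $6265: deductible met; 25% of $6265 = $1566.25. Traveler owes $1566.25 (running OOP $3167.75).
Claim 3 — $5513: deductible already satisfied, so traveler's share is 25% × $5513 = $1378.25. Traveler pays $1378.25; OOP now $4546.
Claim 4 — $6023: deductible already satisfied, so traveler's share is 25% × $6023 = $1505.75. Adding that to $4546 gives $6051.75, past the $5500 cap; traveler pays only $5500 − $4546 = $954.
Claim 5 — $2459: deductible already satisfied, so traveler's share is 25% × $2459 = $614.75. OOP would hit $6114.75 > $5500, so the cap limits the traveler to $5500 − $5500 = $0.
Total paid by the traveler: $1601.50 + $1566.25 + $1378.25 + $954 + $0 = $5500.

$5500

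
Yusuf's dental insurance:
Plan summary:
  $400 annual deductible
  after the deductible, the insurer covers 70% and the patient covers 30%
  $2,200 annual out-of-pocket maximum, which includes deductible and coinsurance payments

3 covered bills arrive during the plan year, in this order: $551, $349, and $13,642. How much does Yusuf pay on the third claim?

$1,650

Bill 1, $551: deductible takes $400, $151 remains; coinsurance $151 × 30% = $45.30. Cost to patient: $445.30. OOP to date $445.30.
Bill 2, $349: deductible met; 30% of $349 = $104.70. Patient pays $104.70; OOP now $550.
Bill 3, $13,642: deductible already satisfied, so patient's share is 30% × $13,642 = $4,092.60. That would push OOP to $4,642.60, over the $2,200 cap, so patient pays $2,200 − $550 = $1,650.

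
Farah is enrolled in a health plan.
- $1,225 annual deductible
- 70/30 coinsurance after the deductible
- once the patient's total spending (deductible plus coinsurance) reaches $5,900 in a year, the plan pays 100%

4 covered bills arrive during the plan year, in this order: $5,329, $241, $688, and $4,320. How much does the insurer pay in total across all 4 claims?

$6,547.10

Bill 1, $5,329: $1,225 to deductible, leaving $4,104; patient's 30% is $1,231.20. Patient pays $2,456.20; OOP now $2,456.20. Insurer: $5,329 − $2,456.20 = $2,872.80.
Bill 2, $241: deductible already satisfied, so patient's share is 30% × $241 = $72.30. Patient pays $72.30; OOP now $2,528.50. Insurer: $241 − $72.30 = $168.70.
Bill 3, $688: deductible met; 30% of $688 = $206.40. Patient owes $206.40 (running OOP $2,734.90). Insurer: $688 − $206.40 = $481.60.
Bill 4, $4,320: 30% coinsurance on $4,320 = $1,296. Patient owes $1,296 (running OOP $4,030.90). Insurer: $4,320 − $1,296 = $3,024.
Insurer total: $2,872.80 + $168.70 + $481.60 + $3,024 = $6,547.10.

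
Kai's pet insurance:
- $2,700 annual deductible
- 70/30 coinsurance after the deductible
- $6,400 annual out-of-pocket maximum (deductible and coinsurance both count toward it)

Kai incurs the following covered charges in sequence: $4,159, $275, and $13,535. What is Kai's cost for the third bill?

$3,179.80

Claim 1 — $4,159: $2,700 to deductible, leaving $1,459; coinsurance $1,459 × 30% = $437.70. Cost to owner: $3,137.70. OOP to date $3,137.70.
Claim 2 — $275: deductible met; 30% of $275 = $82.50. Owner pays $82.50; OOP now $3,220.20.
Claim 3 — $13,535: deductible already satisfied, so owner's share is 30% × $13,535 = $4,060.50. Adding that to $3,220.20 gives $7,280.70, past the $6,400 cap; owner pays only $6,400 − $3,220.20 = $3,179.80.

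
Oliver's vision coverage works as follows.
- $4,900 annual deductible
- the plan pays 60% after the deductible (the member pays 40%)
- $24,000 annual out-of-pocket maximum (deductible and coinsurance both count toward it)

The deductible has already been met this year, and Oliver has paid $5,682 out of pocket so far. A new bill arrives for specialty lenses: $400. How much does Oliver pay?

With the deductible met, the entire $400 is subject to coinsurance.
Coinsurance: $400 × 40% = $160.
Year-to-date out-of-pocket becomes $5,682 + $160 = $5,842, still under the $24,000 maximum, so no cap applies.

$160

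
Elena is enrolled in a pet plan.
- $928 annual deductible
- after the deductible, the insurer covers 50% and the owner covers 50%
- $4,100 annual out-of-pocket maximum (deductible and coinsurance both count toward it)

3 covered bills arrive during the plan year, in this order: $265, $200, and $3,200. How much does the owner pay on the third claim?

Bill 1, $265: all of it applies to the deductible. Cost to owner: $265. OOP to date $265.
Bill 2, $200: fully absorbed by the deductible. Owner pays $200; OOP now $465.
Bill 3, $3,200: $463 to deductible, leaving $2,737; owner's 50% is $1,368.50. Owner owes $1,831.50 (running OOP $2,296.50).

$1,831.50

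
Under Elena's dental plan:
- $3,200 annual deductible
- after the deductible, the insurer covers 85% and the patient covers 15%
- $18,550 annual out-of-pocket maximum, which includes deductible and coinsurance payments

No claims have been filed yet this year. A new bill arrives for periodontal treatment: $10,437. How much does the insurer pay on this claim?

The full $3,200 deductible is still open; $3,200 of this bill applies to it.
The remaining $7,237 (= $10,437 − $3,200) moves to coinsurance.
Coinsurance: $7,237 × 15% = $1,085.55.
So the patient owes $3,200 + $1,085.55 = $4,285.55 before any cap.
Total out-of-pocket so far would be $0 + $4,285.55 = $4,285.55, below the $18,550 cap — no reduction.
The plan picks up $10,437 − $4,285.55 = $6,151.45.

$6,151.45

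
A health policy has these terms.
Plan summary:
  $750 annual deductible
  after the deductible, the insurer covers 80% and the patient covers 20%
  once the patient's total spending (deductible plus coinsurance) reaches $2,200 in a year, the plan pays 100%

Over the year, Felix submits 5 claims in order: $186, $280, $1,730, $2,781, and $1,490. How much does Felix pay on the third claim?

Claim 1 ($186): all of it applies to the deductible. Cost to patient: $186. OOP to date $186.
Claim 2 ($280): entire amount goes to the deductible. Patient pays $280; OOP now $466.
Claim 3 ($1,730): $284 finishes the deductible; $1,446 goes to coinsurance; 20% of $1,446 = $289.20. Cost to patient: $573.20. OOP to date $1,039.20.

$573.20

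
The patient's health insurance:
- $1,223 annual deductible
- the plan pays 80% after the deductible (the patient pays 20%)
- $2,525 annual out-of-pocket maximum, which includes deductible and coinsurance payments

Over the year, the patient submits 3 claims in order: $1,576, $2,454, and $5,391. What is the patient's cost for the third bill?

$740.60

Claim 1 ($1,576): $1,223 to deductible, leaving $353; 20% of $353 = $70.60. Patient owes $1,293.60 (running OOP $1,293.60).
Claim 2 ($2,454): deductible met; 20% of $2,454 = $490.80. Patient owes $490.80 (running OOP $1,784.40).
Claim 3 ($5,391): deductible already satisfied, so patient's share is 20% × $5,391 = $1,078.20. Adding that to $1,784.40 gives $2,862.60, past the $2,525 cap; patient pays only $2,525 − $1,784.40 = $740.60.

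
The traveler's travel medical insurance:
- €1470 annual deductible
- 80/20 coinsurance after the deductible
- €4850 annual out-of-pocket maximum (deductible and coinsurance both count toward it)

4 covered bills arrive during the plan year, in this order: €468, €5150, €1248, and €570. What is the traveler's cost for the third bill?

#1 (€468): fully absorbed by the deductible. Traveler pays €468; OOP now €468.
#2 (€5150): €1002 finishes the deductible; €4148 goes to coinsurance; 20% of €4148 = €829.60. Cost to traveler: €1831.60. OOP to date €2299.60.
#3 (€1248): deductible already satisfied, so traveler's share is 20% × €1248 = €249.60. Traveler pays €249.60; OOP now €2549.20.

€249.60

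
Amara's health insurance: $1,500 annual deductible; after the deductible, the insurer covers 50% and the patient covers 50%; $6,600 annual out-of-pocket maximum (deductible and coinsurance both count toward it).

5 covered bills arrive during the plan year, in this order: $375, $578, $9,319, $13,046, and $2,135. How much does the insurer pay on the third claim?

$4,386

Bill 1, $375: fully absorbed by the deductible. Patient owes $375 (running OOP $375). Plan pays $375 − $375 = $0.
Bill 2, $578: fully absorbed by the deductible. Cost to patient: $578. OOP to date $953. Plan pays $578 − $578 = $0.
Bill 3, $9,319: deductible takes $547, $8,772 remains; coinsurance $8,772 × 50% = $4,386. Patient pays $4,933; OOP now $5,886. Insurer: $9,319 − $4,933 = $4,386.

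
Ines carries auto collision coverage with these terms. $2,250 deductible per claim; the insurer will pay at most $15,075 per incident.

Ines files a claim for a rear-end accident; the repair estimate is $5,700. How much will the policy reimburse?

$3,450

Less the $2,250 deductible: $5,700 − $2,250 = $3,450.
$3,450 ≤ $15,075, so the limit doesn't bind; insurer pays $3,450.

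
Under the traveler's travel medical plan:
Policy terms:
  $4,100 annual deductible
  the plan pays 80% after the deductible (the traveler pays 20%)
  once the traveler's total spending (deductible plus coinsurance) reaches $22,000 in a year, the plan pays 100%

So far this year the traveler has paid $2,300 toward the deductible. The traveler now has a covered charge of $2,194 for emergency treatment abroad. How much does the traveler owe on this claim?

$1,878.80

Deductible still to meet: $4,100 − $2,300 = $1,800.
After the $1,800 deductible portion, $2,194 − $1,800 = $394 is subject to coinsurance.
20% of $394 = $78.80 falls to the traveler.
Traveler responsibility before any cap: $1,800 + $78.80 = $1,878.80.
Total out-of-pocket so far would be $2,300 + $1,878.80 = $4,178.80, below the $22,000 cap — no reduction.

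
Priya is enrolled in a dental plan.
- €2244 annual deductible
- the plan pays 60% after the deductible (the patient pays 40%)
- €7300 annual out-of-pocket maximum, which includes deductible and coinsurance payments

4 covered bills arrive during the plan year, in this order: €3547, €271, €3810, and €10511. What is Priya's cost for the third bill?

€1524

Bill 1, €3547: €2244 to deductible, leaving €1303; coinsurance €1303 × 40% = €521.20. Cost to patient: €2765.20. OOP to date €2765.20.
Bill 2, €271: deductible already satisfied, so patient's share is 40% × €271 = €108.40. Patient owes €108.40 (running OOP €2873.60).
Bill 3, €3810: deductible met; 40% of €3810 = €1524. Patient owes €1524 (running OOP €4397.60).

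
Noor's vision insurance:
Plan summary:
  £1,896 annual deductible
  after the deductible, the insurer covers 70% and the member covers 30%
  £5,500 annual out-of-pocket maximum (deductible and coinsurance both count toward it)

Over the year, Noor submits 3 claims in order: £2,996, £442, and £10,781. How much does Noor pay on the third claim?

#1 (£2,996): £1,896 finishes the deductible; £1,100 goes to coinsurance; 30% of £1,100 = £330. Member pays £2,226; OOP now £2,226.
#2 (£442): deductible already satisfied, so member's share is 30% × £442 = £132.60. Cost to member: £132.60. OOP to date £2,358.60.
#3 (£10,781): 30% coinsurance on £10,781 = £3,234.30. That would push OOP to £5,592.90, over the £5,500 cap, so member pays £5,500 − £2,358.60 = £3,141.40.

£3,141.40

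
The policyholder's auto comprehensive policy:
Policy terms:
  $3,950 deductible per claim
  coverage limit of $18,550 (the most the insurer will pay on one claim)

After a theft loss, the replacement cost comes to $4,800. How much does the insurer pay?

$850

Less the $3,950 deductible: $4,800 − $3,950 = $850.
$850 ≤ $18,550, so the limit doesn't bind; insurer pays $850.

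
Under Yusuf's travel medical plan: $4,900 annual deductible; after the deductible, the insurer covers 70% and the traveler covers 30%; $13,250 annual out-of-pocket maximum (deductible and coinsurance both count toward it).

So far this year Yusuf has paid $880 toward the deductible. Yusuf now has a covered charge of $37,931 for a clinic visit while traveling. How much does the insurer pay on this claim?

Remaining deductible: $4,900 − $880 = $4,020.
After the $4,020 deductible portion, $37,931 − $4,020 = $33,911 is subject to coinsurance.
Traveler's 30% share of $33,911 is $10,173.30.
That puts the traveler's cost at $4,020 + $10,173.30 = $14,193.30 before any cap.
That would bring total out-of-pocket to $15,073.30, past the $13,250 cap. The traveler is capped at $13,250 − $880 = $12,370 on this claim.
Insurer pays the balance: $37,931 − $12,370 = $25,561.

$25,561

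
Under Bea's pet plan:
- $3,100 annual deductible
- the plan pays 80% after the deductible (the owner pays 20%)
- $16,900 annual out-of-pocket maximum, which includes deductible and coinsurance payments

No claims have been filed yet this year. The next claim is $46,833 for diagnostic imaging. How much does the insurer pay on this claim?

The full $3,100 deductible is still open; $3,100 of this bill applies to it.
After the $3,100 deductible portion, $46,833 − $3,100 = $43,733 is subject to coinsurance.
20% of $43,733 = $8,746.60 falls to the owner.
That puts the owner's cost at $3,100 + $8,746.60 = $11,846.60 before any cap.
Cumulative spending $0 + $11,846.60 = $11,846.60 stays under the $16,900 maximum.
Insurer pays the balance: $46,833 − $11,846.60 = $34,986.40.

$34,986.40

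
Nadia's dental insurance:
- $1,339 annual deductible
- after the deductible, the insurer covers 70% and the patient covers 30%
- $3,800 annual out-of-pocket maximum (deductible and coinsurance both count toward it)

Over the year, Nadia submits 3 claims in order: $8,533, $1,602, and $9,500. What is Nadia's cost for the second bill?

Claim 1 ($8,533): deductible takes $1,339, $7,194 remains; patient's 30% is $2,158.20. Cost to patient: $3,497.20. OOP to date $3,497.20.
Claim 2 ($1,602): deductible met; 30% of $1,602 = $480.60. Adding that to $3,497.20 gives $3,977.80, past the $3,800 cap; patient pays only $3,800 − $3,497.20 = $302.80.

$302.80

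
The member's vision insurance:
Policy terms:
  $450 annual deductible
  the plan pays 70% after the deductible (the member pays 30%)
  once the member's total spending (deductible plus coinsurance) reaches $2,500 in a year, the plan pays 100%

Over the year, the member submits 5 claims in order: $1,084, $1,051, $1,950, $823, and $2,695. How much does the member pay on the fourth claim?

#1 ($1,084): $450 finishes the deductible; $634 goes to coinsurance; member's 30% is $190.20. Member pays $640.20; OOP now $640.20.
#2 ($1,051): deductible already satisfied, so member's share is 30% × $1,051 = $315.30. Member owes $315.30 (running OOP $955.50).
#3 ($1,950): 30% coinsurance on $1,950 = $585. Member pays $585; OOP now $1,540.50.
#4 ($823): 30% coinsurance on $823 = $246.90. Member pays $246.90; OOP now $1,787.40.

$246.90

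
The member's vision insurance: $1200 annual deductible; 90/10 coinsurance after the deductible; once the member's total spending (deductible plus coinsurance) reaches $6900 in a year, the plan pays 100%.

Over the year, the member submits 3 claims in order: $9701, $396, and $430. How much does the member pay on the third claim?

$43

Bill 1, $9701: $1200 to deductible, leaving $8501; coinsurance $8501 × 10% = $850.10. Member pays $2050.10; OOP now $2050.10.
Bill 2, $396: deductible met; 10% of $396 = $39.60. Member owes $39.60 (running OOP $2089.70).
Bill 3, $430: 10% coinsurance on $430 = $43. Cost to member: $43. OOP to date $2132.70.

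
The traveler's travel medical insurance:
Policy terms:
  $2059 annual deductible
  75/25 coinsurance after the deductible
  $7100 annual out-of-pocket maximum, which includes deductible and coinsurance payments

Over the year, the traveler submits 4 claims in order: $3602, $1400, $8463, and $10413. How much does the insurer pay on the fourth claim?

$8223.50

Claim 1 — $3602: $2059 finishes the deductible; $1543 goes to coinsurance; traveler's 25% is $385.75. Traveler owes $2444.75 (running OOP $2444.75). Insurer: $3602 − $2444.75 = $1157.25.
Claim 2 — $1400: deductible met; 25% of $1400 = $350. Cost to traveler: $350. OOP to date $2794.75. Insurer: $1400 − $350 = $1050.
Claim 3 — $8463: deductible met; 25% of $8463 = $2115.75. Traveler owes $2115.75 (running OOP $4910.50). Plan pays $8463 − $2115.75 = $6347.25.
Claim 4 — $10413: deductible met; 25% of $10413 = $2603.25. OOP would hit $7513.75 > $7100, so the cap limits the traveler to $7100 − $4910.50 = $2189.50. Insurer: $10413 − $2189.50 = $8223.50.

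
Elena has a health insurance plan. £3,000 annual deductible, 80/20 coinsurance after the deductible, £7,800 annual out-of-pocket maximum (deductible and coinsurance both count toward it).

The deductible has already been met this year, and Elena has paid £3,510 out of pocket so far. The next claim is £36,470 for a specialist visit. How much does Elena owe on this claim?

With the deductible met, the entire £36,470 is subject to coinsurance.
Patient's 20% share of £36,470 is £7,294.
That would bring total out-of-pocket to £10,804, past the £7,800 cap. The patient is capped at £7,800 − £3,510 = £4,290 on this claim.

£4,290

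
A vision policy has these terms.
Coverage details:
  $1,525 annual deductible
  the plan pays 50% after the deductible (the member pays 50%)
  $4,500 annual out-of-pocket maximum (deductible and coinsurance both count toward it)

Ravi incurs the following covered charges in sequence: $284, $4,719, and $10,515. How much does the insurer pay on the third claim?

#1 ($284): fully absorbed by the deductible. Cost to member: $284. OOP to date $284. Plan pays $284 − $284 = $0.
#2 ($4,719): $1,241 to deductible, leaving $3,478; coinsurance $3,478 × 50% = $1,739. Member pays $2,980; OOP now $3,264. Plan pays $4,719 − $2,980 = $1,739.
#3 ($10,515): 50% coinsurance on $10,515 = $5,257.50. That would push OOP to $8,521.50, over the $4,500 cap, so member pays $4,500 − $3,264 = $1,236. Insurer: $10,515 − $1,236 = $9,279.

$9,279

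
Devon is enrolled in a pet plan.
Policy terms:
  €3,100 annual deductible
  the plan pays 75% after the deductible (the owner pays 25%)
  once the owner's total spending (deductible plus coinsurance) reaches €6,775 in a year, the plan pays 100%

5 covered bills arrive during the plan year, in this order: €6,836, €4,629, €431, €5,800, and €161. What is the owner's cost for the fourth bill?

Bill 1, €6,836: deductible takes €3,100, €3,736 remains; owner's 25% is €934. Owner owes €4,034 (running OOP €4,034).
Bill 2, €4,629: deductible already satisfied, so owner's share is 25% × €4,629 = €1,157.25. Cost to owner: €1,157.25. OOP to date €5,191.25.
Bill 3, €431: deductible met; 25% of €431 = €107.75. Owner owes €107.75 (running OOP €5,299).
Bill 4, €5,800: deductible met; 25% of €5,800 = €1,450. Owner pays €1,450; OOP now €6,749.

€1,450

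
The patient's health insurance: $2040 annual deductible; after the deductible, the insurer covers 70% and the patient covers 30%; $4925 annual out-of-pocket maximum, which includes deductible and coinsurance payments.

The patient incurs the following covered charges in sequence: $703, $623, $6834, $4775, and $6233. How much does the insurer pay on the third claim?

Claim 1 — $703: all of it applies to the deductible. Cost to patient: $703. OOP to date $703. Insurer: $703 − $703 = $0.
Claim 2 — $623: all of it applies to the deductible. Cost to patient: $623. OOP to date $1326. Insurer: $623 − $623 = $0.
Claim 3 — $6834: deductible takes $714, $6120 remains; 30% of $6120 = $1836. Patient owes $2550 (running OOP $3876). Insurer: $6834 − $2550 = $4284.

$4284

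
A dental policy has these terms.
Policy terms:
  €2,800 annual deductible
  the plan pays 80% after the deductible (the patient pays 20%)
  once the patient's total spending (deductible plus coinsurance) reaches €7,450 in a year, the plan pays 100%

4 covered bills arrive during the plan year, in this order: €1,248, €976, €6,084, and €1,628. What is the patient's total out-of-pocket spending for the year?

Bill 1, €1,248: entire amount goes to the deductible. Cost to patient: €1,248. OOP to date €1,248.
Bill 2, €976: entire amount goes to the deductible. Patient owes €976 (running OOP €2,224).
Bill 3, €6,084: deductible takes €576, €5,508 remains; 20% of €5,508 = €1,101.60. Cost to patient: €1,677.60. OOP to date €3,901.60.
Bill 4, €1,628: 20% coinsurance on €1,628 = €325.60. Cost to patient: €325.60. OOP to date €4,227.20.
Summing the patient's payments: €1,248 + €976 + €1,677.60 + €325.60 = €4,227.20.

€4,227.20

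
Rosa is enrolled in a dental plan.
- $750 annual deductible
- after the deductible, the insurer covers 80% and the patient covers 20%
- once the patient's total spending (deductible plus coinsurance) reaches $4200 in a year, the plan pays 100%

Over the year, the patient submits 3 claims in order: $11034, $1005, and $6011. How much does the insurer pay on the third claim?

$4818.80

Bill 1, $11034: $750 to deductible, leaving $10284; coinsurance $10284 × 20% = $2056.80. Cost to patient: $2806.80. OOP to date $2806.80. Plan pays $11034 − $2806.80 = $8227.20.
Bill 2, $1005: deductible met; 20% of $1005 = $201. Patient owes $201 (running OOP $3007.80). Insurer: $1005 − $201 = $804.
Bill 3, $6011: deductible met; 20% of $6011 = $1202.20. OOP would hit $4210 > $4200, so the cap limits the patient to $4200 − $3007.80 = $1192.20. Insurer: $6011 − $1192.20 = $4818.80.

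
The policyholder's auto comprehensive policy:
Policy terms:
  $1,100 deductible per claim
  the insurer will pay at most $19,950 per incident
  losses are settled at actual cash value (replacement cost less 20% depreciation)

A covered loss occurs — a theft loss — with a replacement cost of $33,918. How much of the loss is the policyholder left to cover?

At 20% depreciation, ACV = $33,918 − $6,783.60 = $27,134.40.
After the deductible, $27,134.40 − $1,100 = $26,034.40 remains.
Since $26,034.40 > $19,950, the payout is capped at $19,950.
Policyholder's share is the uncovered remainder: $33,918 − $19,950 = $13,968.

$13,968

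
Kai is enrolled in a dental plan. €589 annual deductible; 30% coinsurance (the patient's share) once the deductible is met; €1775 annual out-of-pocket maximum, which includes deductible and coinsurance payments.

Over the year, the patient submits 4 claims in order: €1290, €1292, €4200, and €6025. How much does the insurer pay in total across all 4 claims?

€11032

Claim 1 (€1290): deductible takes €589, €701 remains; patient's 30% is €210.30. Cost to patient: €799.30. OOP to date €799.30. Plan pays €1290 − €799.30 = €490.70.
Claim 2 (€1292): deductible already satisfied, so patient's share is 30% × €1292 = €387.60. Patient owes €387.60 (running OOP €1186.90). Plan pays €1292 − €387.60 = €904.40.
Claim 3 (€4200): deductible met; 30% of €4200 = €1260. Adding that to €1186.90 gives €2446.90, past the €1775 cap; patient pays only €1775 − €1186.90 = €588.10. Insurer: €4200 − €588.10 = €3611.90.
Claim 4 (€6025): deductible met; 30% of €6025 = €1807.50. OOP would hit €3582.50 > €1775, so the cap limits the patient to €1775 − €1775 = €0. Insurer: €6025 − €0 = €6025.
Insurer total: €490.70 + €904.40 + €3611.90 + €6025 = €11032.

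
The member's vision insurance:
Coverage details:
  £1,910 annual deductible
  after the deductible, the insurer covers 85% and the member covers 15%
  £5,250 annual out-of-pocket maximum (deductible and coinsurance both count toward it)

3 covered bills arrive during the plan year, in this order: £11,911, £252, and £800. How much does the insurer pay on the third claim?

Bill 1, £11,911: £1,910 to deductible, leaving £10,001; 15% of £10,001 = £1,500.15. Member owes £3,410.15 (running OOP £3,410.15). Insurer: £11,911 − £3,410.15 = £8,500.85.
Bill 2, £252: deductible met; 15% of £252 = £37.80. Member owes £37.80 (running OOP £3,447.95). Plan pays £252 − £37.80 = £214.20.
Bill 3, £800: deductible already satisfied, so member's share is 15% × £800 = £120. Member pays £120; OOP now £3,567.95. Insurer: £800 − £120 = £680.

£680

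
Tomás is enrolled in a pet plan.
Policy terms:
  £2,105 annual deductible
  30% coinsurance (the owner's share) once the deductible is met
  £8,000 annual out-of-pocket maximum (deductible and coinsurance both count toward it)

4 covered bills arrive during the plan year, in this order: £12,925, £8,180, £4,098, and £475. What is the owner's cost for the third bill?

Claim 1 — £12,925: £2,105 finishes the deductible; £10,820 goes to coinsurance; coinsurance £10,820 × 30% = £3,246. Owner owes £5,351 (running OOP £5,351).
Claim 2 — £8,180: deductible met; 30% of £8,180 = £2,454. Owner owes £2,454 (running OOP £7,805).
Claim 3 — £4,098: deductible already satisfied, so owner's share is 30% × £4,098 = £1,229.40. OOP would hit £9,034.40 > £8,000, so the cap limits the owner to £8,000 − £7,805 = £195.

£195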